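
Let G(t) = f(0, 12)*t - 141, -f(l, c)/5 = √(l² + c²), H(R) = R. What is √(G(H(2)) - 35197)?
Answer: I*√35458 ≈ 188.3*I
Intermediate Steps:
f(l, c) = -5*√(c² + l²) (f(l, c) = -5*√(l² + c²) = -5*√(c² + l²))
G(t) = -141 - 60*t (G(t) = (-5*√(12² + 0²))*t - 141 = (-5*√(144 + 0))*t - 141 = (-5*√144)*t - 141 = (-5*12)*t - 141 = -60*t - 141 = -141 - 60*t)
√(G(H(2)) - 35197) = √((-141 - 60*2) - 35197) = √((-141 - 120) - 35197) = √(-261 - 35197) = √(-35458) = I*√35458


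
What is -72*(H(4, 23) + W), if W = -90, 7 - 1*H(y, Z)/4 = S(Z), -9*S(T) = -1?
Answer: 4496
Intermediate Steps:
S(T) = ⅑ (S(T) = -⅑*(-1) = ⅑)
H(y, Z) = 248/9 (H(y, Z) = 28 - 4*⅑ = 28 - 4/9 = 248/9)
-72*(H(4, 23) + W) = -72*(248/9 - 90) = -72*(-562/9) = 4496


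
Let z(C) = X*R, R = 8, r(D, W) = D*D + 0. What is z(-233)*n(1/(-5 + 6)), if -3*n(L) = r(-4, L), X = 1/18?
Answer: -64/27 ≈ -2.3704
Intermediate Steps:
r(D, W) = D² (r(D, W) = D² + 0 = D²)
X = 1/18 ≈ 0.055556
n(L) = -16/3 (n(L) = -⅓*(-4)² = -⅓*16 = -16/3)
z(C) = 4/9 (z(C) = (1/18)*8 = 4/9)
z(-233)*n(1/(-5 + 6)) = (4/9)*(-16/3) = -64/27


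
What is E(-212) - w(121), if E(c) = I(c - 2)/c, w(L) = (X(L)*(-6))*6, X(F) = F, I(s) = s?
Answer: 461843/106 ≈ 4357.0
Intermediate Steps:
w(L) = -36*L (w(L) = (L*(-6))*6 = -6*L*6 = -36*L)
E(c) = (-2 + c)/c (E(c) = (c - 2)/c = (-2 + c)/c)
E(-212) - w(121) = (-2 - 212)/(-212) - (-36)*121 = -1/212*(-214) - 1*(-4356) = 107/106 + 4356 = 461843/106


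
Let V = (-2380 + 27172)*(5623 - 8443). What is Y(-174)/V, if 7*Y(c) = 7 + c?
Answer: 167/489394080 ≈ 3.4124e-7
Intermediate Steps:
Y(c) = 1 + c/7 (Y(c) = (7 + c)/7 = 1 + c/7)
V = -69913440 (V = 24792*(-2820) = -69913440)
Y(-174)/V = (1 + (⅐)*(-174))/(-69913440) = (1 - 174/7)*(-1/69913440) = -167/7*(-1/69913440) = 167/489394080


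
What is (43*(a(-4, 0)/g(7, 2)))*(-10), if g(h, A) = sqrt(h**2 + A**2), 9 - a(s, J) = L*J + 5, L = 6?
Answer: -1720*sqrt(53)/53 ≈ -236.26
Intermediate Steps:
a(s, J) = 4 - 6*J (a(s, J) = 9 - (6*J + 5) = 9 - (5 + 6*J) = 9 + (-5 - 6*J) = 4 - 6*J)
g(h, A) = sqrt(A**2 + h**2)
(43*(a(-4, 0)/g(7, 2)))*(-10) = (43*((4 - 6*0)/(sqrt(2**2 + 7**2))))*(-10) = (43*((4 + 0)/(sqrt(4 + 49))))*(-10) = (43*(4/(sqrt(53))))*(-10) = (43*(4*(sqrt(53)/53)))*(-10) = (43*(4*sqrt(53)/53))*(-10) = (172*sqrt(53)/53)*(-10) = -1720*sqrt(53)/53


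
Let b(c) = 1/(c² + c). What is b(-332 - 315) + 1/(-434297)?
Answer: 16335/181519642714 ≈ 8.9990e-8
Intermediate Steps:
b(c) = 1/(c + c²)
b(-332 - 315) + 1/(-434297) = 1/((-332 - 315)*(1 + (-332 - 315))) + 1/(-434297) = 1/((-647)*(1 - 647)) - 1/434297 = -1/647/(-646) - 1/434297 = -1/647*(-1/646) - 1/434297 = 1/417962 - 1/434297 = 16335/181519642714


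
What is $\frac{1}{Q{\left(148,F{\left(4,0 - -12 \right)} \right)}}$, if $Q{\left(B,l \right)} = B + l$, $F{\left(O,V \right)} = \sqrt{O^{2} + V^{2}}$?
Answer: $\frac{37}{5436} - \frac{\sqrt{10}}{5436} \approx 0.0062247$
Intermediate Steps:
$\frac{1}{Q{\left(148,F{\left(4,0 - -12 \right)} \right)}} = \frac{1}{148 + \sqrt{4^{2} + \left(0 - -12\right)^{2}}} = \frac{1}{148 + \sqrt{16 + \left(0 + 12\right)^{2}}} = \frac{1}{148 + \sqrt{16 + 12^{2}}} = \frac{1}{148 + \sqrt{16 + 144}} = \frac{1}{148 + \sqrt{160}} = \frac{1}{148 + 4 \sqrt{10}}$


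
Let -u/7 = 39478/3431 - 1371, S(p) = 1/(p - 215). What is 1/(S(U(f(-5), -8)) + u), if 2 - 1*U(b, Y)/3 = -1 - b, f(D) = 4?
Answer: 665614/6334283003 ≈ 0.00010508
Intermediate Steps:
U(b, Y) = 9 + 3*b (U(b, Y) = 6 - 3*(-1 - b) = 6 + (3 + 3*b) = 9 + 3*b)
S(p) = 1/(-215 + p)
u = 32650961/3431 (u = -7*(39478/3431 - 1371) = -7*(-4664423/3431) = 32650961/3431 ≈ 9516.5)
1/(S(U(f(-5), -8)) + u) = 1/(1/(-215 + (9 + 3*4)) + 32650961/3431) = 1/(1/(-215 + (9 + 12)) + 32650961/3431) = 1/(1/(-215 + 21) + 32650961/3431) = 1/(1/(-194) + 32650961/3431) = 1/(-1/194 + 32650961/3431) = 1/(6334283003/665614) = 665614/6334283003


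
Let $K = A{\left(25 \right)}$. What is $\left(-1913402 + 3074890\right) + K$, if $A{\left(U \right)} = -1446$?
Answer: $1160042$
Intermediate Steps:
$K = -1446$
$\left(-1913402 + 3074890\right) + K = \left(-1913402 + 3074890\right) - 1446 = 1161488 - 1446 = 1160042$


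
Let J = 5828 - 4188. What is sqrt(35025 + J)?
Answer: sqrt(36665) ≈ 191.48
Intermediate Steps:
J = 1640
sqrt(35025 + J) = sqrt(35025 + 1640) = sqrt(36665)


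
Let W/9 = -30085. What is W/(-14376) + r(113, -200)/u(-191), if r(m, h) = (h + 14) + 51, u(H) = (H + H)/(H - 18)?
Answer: -50364435/915272 ≈ -55.027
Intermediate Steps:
W = -270765 (W = 9*(-30085) = -270765)
u(H) = 2*H/(-18 + H) (u(H) = (2*H)/(-18 + H) = 2*H/(-18 + H))
r(m, h) = 65 + h (r(m, h) = (14 + h) + 51 = 65 + h)
W/(-14376) + r(113, -200)/u(-191) = -270765/(-14376) + (65 - 200)/((2*(-191)/(-18 - 191))) = -270765*(-1/14376) - 135/(2*(-191)/(-209)) = 90255/4792 - 135/(2*(-191)*(-1/209)) = 90255/4792 - 135/382/209 = 90255/4792 - 135*209/382 = 90255/4792 - 28215/382 = -50364435/915272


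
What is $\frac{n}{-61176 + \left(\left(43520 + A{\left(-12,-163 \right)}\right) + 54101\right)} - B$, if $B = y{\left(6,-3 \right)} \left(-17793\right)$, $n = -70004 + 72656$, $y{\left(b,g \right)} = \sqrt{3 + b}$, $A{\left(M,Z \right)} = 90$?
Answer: $\frac{1950204417}{36535} \approx 53379.0$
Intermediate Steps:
$n = 2652$
$B = -53379$ ($B = \sqrt{3 + 6} \left(-17793\right) = \sqrt{9} \left(-17793\right) = 3 \left(-17793\right) = -53379$)
$\frac{n}{-61176 + \left(\left(43520 + A{\left(-12,-163 \right)}\right) + 54101\right)} - B = \frac{2652}{-61176 + \left(\left(43520 + 90\right) + 54101\right)} - -53379 = \frac{2652}{-61176 + \left(43610 + 54101\right)} + 53379 = \frac{2652}{-61176 + 97711} + 53379 = \frac{2652}{36535} + 53379 = \frac{1950204417}{36535}$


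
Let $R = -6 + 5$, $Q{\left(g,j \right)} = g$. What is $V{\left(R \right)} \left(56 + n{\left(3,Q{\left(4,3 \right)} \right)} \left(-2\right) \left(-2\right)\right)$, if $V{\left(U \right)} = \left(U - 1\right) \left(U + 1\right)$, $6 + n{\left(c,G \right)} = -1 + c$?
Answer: $0$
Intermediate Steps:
$n{\left(c,G \right)} = -7 + c$ ($n{\left(c,G \right)} = -6 + \left(-1 + c\right) = -7 + c$)
$R = -1$
$V{\left(U \right)} = \left(1 + U\right) \left(-1 + U\right)$ ($V{\left(U \right)} = \left(-1 + U\right) \left(1 + U\right) = \left(1 + U\right) \left(-1 + U\right)$)
$V{\left(R \right)} \left(56 + n{\left(3,Q{\left(4,3 \right)} \right)} \left(-2\right) \left(-2\right)\right) = \left(-1 + \left(-1\right)^{2}\right) \left(56 + \left(-7 + 3\right) \left(-2\right) \left(-2\right)\right) = \left(-1 + 1\right) \left(56 + \left(-4\right) \left(-2\right) \left(-2\right)\right) = 0 \left(56 + 8 \left(-2\right)\right) = 0 \left(56 - 16\right) = 0 \cdot 40 = 0$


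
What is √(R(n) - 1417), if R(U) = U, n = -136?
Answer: I*√1553 ≈ 39.408*I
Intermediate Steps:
√(R(n) - 1417) = √(-136 - 1417) = √(-1553) = I*√1553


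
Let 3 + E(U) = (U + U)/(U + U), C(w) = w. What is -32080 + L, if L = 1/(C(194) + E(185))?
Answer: -6159359/192 ≈ -32080.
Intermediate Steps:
E(U) = -2 (E(U) = -3 + (U + U)/(U + U) = -3 + (2*U)/((2*U)) = -3 + (2*U)*(1/(2*U)) = -3 + 1 = -2)
L = 1/192 (L = 1/(194 - 2) = 1/192 ≈ 0.0052083)
-32080 + L = -32080 + 1/192 = -6159359/192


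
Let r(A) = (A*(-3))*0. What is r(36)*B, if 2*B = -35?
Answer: 0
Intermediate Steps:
B = -35/2 (B = (½)*(-35) = -35/2 ≈ -17.500)
r(A) = 0 (r(A) = -3*A*0 = 0)
r(36)*B = 0*(-35/2) = 0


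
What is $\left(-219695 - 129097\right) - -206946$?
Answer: $-141846$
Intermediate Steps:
$\left(-219695 - 129097\right) - -206946 = -348792 + 206946 = -141846$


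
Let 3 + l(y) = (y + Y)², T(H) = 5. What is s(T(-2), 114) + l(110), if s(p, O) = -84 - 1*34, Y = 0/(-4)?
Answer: 11979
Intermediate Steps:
Y = 0 (Y = 0*(-¼) = 0)
s(p, O) = -118 (s(p, O) = -84 - 34 = -118)
l(y) = -3 + y² (l(y) = -3 + (y + 0)² = -3 + y²)
s(T(-2), 114) + l(110) = -118 + (-3 + 110²) = -118 + (-3 + 12100) = -118 + 12097 = 11979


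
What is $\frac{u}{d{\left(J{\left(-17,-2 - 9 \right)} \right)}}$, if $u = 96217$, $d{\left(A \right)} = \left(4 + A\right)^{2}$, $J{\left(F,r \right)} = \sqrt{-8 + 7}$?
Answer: $\frac{96217}{\left(4 + i\right)^{2}} \approx 4994.0 - 2663.4 i$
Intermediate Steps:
$J{\left(F,r \right)} = i$ ($J{\left(F,r \right)} = \sqrt{-1} = i$)
$\frac{u}{d{\left(J{\left(-17,-2 - 9 \right)} \right)}} = \frac{96217}{\left(4 + i\right)^{2}}$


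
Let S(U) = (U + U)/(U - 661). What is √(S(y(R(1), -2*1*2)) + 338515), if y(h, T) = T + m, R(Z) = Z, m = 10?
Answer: √145231390015/655 ≈ 581.82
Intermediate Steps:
y(h, T) = 10 + T (y(h, T) = T + 10 = 10 + T)
S(U) = 2*U/(-661 + U) (S(U) = (2*U)/(-661 + U) = 2*U/(-661 + U))
√(S(y(R(1), -2*1*2)) + 338515) = √(2*(10 - 2*1*2)/(-661 + (10 - 2*1*2)) + 338515) = √(2*(10 - 2*2)/(-661 + (10 - 2*2)) + 338515) = √(2*(10 - 4)/(-661 + (10 - 4)) + 338515) = √(2*6/(-661 + 6) + 338515) = √(2*6/(-655) + 338515) = √(2*6*(-1/655) + 338515) = √(-12/655 + 338515) = √(221727313/655) = √145231390015/655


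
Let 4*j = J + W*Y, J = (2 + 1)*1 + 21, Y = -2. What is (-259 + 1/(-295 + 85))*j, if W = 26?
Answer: 54391/30 ≈ 1813.0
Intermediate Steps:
J = 24 (J = 3*1 + 21 = 3 + 21 = 24)
j = -7 (j = (24 + 26*(-2))/4 = (24 - 52)/4 = (¼)*(-28) = -7)
(-259 + 1/(-295 + 85))*j = (-259 + 1/(-295 + 85))*(-7) = (-259 + 1/(-210))*(-7) = (-259 - 1/210)*(-7) = -54391/210*(-7) = 54391/30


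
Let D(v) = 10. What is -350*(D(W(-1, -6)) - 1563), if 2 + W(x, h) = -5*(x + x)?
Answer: 543550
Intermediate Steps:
W(x, h) = -2 - 10*x (W(x, h) = -2 - 5*(x + x) = -2 - 10*x)
-350*(D(W(-1, -6)) - 1563) = -350*(10 - 1563) = -350*(-1553) = 543550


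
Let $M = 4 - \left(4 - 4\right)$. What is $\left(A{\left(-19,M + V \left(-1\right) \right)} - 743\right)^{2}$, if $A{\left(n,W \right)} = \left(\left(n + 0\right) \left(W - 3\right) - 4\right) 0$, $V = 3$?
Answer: $552049$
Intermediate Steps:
$M = 4$ ($M = 4 - \left(4 - 4\right) = 4 - 0 = 4 + 0 = 4$)
$A{\left(n,W \right)} = 0$ ($A{\left(n,W \right)} = \left(n \left(-3 + W\right) - 4\right) 0 = \left(-4 + n \left(-3 + W\right)\right) 0 = 0$)
$\left(A{\left(-19,M + V \left(-1\right) \right)} - 743\right)^{2} = \left(0 - 743\right)^{2} = \left(-743\right)^{2} = 552049$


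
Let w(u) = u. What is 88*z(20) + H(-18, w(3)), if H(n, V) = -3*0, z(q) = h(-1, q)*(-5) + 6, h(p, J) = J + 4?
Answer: -10032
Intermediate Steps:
h(p, J) = 4 + J
z(q) = -14 - 5*q (z(q) = (4 + q)*(-5) + 6 = (-20 - 5*q) + 6 = -14 - 5*q)
H(n, V) = 0
88*z(20) + H(-18, w(3)) = 88*(-14 - 5*20) + 0 = 88*(-14 - 100) + 0 = 88*(-114) + 0 = -10032 + 0 = -10032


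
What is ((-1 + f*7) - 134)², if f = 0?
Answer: 18225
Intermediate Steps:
((-1 + f*7) - 134)² = ((-1 + 0*7) - 134)² = ((-1 + 0) - 134)² = (-1 - 134)² = (-135)² = 18225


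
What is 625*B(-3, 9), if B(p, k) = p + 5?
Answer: 1250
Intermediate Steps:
B(p, k) = 5 + p
625*B(-3, 9) = 625*(5 - 3) = 625*2 = 1250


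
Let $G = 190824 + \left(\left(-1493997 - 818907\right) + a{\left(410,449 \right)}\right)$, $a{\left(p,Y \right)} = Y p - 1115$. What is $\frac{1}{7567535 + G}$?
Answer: $\frac{1}{5628430} \approx 1.7767 \cdot 10^{-7}$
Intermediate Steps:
$a{\left(p,Y \right)} = -1115 + Y p$
$G = -1939105$ ($G = 190824 + \left(\left(-1493997 - 818907\right) + \left(-1115 + 449 \cdot 410\right)\right) = 190824 + \left(-2312904 + \left(-1115 + 184090\right)\right) = 190824 + \left(-2312904 + 182975\right) = 190824 - 2129929 = -1939105$)
$\frac{1}{7567535 + G} = \frac{1}{7567535 - 1939105} = \frac{1}{5628430}$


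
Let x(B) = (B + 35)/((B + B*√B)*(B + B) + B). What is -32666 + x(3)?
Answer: -5782148/177 + 76*√3/59 ≈ -32665.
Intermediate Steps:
x(B) = (35 + B)/(B + 2*B*(B + B^(3/2))) (x(B) = (35 + B)/((B + B^(3/2))*(2*B) + B) = (35 + B)/(2*B*(B + B^(3/2)) + B) = (35 + B)/(B + 2*B*(B + B^(3/2))))
-32666 + x(3) = -32666 + (35 + 3)/(3 + 2*3² + 2*3^(5/2)) = -32666 + 38/(3 + 2*9 + 2*(9*√3)) = -32666 + 38/(3 + 18 + 18*√3) = -32666 + 38/(21 + 18*√3)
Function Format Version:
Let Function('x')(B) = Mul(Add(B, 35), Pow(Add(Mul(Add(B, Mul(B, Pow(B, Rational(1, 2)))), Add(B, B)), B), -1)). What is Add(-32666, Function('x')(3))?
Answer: Add(Rational(-5782148, 177), Mul(Rational(76, 59), Pow(3, Rational(1, 2)))) ≈ -32665.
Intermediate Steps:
Function('x')(B) = Mul(Pow(Add(B, Mul(2, B, Add(B, Pow(B, Rational(3, 2))))), -1), Add(35, B)) (Function('x')(B) = Mul(Add(35, B), Pow(Add(Mul(Add(B, Pow(B, Rational(3, 2))), Mul(2, B)), B), -1)) = Mul(Add(35, B), Pow(Add(Mul(2, B, Add(B, Pow(B, Rational(3, 2)))), B), -1)) = Mul(Add(35, B), Pow(Add(B, Mul(2, B, Add(B, Pow(B, Rational(3, 2))))), -1)) = Mul(Pow(Add(B, Mul(2, B, Add(B, Pow(B, Rational(3, 2))))), -1), Add(35, B)))
Add(-32666, Function('x')(3)) = Add(-32666, Mul(Pow(Add(3, Mul(2, Pow(3, 2)), Mul(2, Pow(3, Rational(5, 2)))), -1), Add(35, 3))) = Add(-32666, Mul(Pow(Add(3, Mul(2, 9), Mul(2, Mul(9, Pow(3, Rational(1, 2))))), -1), 38)) = Add(-32666, Mul(Pow(Add(3, 18, Mul(18, Pow(3, Rational(1, 2)))), -1), 38)) = Add(-32666, Mul(Pow(Add(21, Mul(18, Pow(3, Rational(1, 2)))), -1), 38)) = Add(-32666, Mul(38, Pow(Add(21, Mul(18, Pow(3, Rational(1, 2)))), -1)))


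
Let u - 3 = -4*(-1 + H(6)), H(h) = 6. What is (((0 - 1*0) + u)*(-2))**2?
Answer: 1156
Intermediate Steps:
u = -17 (u = 3 - 4*(-1 + 6) = 3 - 4*5 = 3 - 20 = -17)
(((0 - 1*0) + u)*(-2))**2 = (((0 - 1*0) - 17)*(-2))**2 = (((0 + 0) - 17)*(-2))**2 = ((0 - 17)*(-2))**2 = (-17*(-2))**2 = 34**2 = 1156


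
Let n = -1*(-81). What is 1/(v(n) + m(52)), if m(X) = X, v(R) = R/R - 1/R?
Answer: 81/4292 ≈ 0.018872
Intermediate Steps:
n = 81
v(R) = 1 - 1/R
1/(v(n) + m(52)) = 1/((-1 + 81)/81 + 52) = 1/((1/81)*80 + 52) = 1/(80/81 + 52) = 1/(4292/81) = 81/4292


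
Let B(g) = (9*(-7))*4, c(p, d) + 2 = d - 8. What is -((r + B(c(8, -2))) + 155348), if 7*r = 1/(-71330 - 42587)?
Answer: -123676497223/797419 ≈ -1.5510e+5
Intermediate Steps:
c(p, d) = -10 + d (c(p, d) = -2 + (d - 8) = -2 + (-8 + d) = -10 + d)
r = -1/797419 (r = 1/(7*(-71330 - 42587)) = (⅐)/(-113917) = (⅐)*(-1/113917) = -1/797419 ≈ -1.2540e-6)
B(g) = -252 (B(g) = -63*4 = -252)
-((r + B(c(8, -2))) + 155348) = -((-1/797419 - 252) + 155348) = -(-200949589/797419 + 155348) = -1*123676497223/797419 = -123676497223/797419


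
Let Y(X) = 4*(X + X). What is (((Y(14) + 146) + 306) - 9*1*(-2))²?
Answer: 338724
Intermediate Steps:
Y(X) = 8*X (Y(X) = 4*(2*X) = 8*X)
(((Y(14) + 146) + 306) - 9*1*(-2))² = (((8*14 + 146) + 306) - 9*1*(-2))² = (((112 + 146) + 306) - 9*(-2))² = ((258 + 306) + 18)² = (564 + 18)² = 582² = 338724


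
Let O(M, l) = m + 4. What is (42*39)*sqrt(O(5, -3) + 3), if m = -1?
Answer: 1638*sqrt(6) ≈ 4012.3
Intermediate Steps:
O(M, l) = 3 (O(M, l) = -1 + 4 = 3)
(42*39)*sqrt(O(5, -3) + 3) = (42*39)*sqrt(3 + 3) = 1638*sqrt(6)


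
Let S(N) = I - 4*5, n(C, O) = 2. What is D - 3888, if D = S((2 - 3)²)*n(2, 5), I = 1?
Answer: -3926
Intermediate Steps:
S(N) = -19 (S(N) = 1 - 4*5 = 1 - 20 = -19)
D = -38 (D = -19*2 = -38)
D - 3888 = -38 - 3888 = -3926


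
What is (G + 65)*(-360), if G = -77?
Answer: 4320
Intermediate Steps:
(G + 65)*(-360) = (-77 + 65)*(-360) = -12*(-360) = 4320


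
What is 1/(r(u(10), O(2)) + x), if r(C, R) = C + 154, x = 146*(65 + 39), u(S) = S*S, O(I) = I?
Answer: 1/15438 ≈ 6.4775e-5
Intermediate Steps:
u(S) = S**2
x = 15184 (x = 146*104 = 15184)
r(C, R) = 154 + C
1/(r(u(10), O(2)) + x) = 1/((154 + 10**2) + 15184) = 1/((154 + 100) + 15184) = 1/(254 + 15184) = 1/15438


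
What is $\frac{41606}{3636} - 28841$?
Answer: $- \frac{52412135}{1818} \approx -28830.0$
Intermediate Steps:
$\frac{41606}{3636} - 28841 = 41606 \cdot \frac{1}{3636} - 28841 = \frac{20803}{1818} - 28841 = - \frac{52412135}{1818}$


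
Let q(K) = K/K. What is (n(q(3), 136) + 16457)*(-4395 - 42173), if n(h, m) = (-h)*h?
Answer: -766323008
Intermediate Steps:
q(K) = 1
n(h, m) = -h**2
(n(q(3), 136) + 16457)*(-4395 - 42173) = (-1*1**2 + 16457)*(-4395 - 42173) = (-1*1 + 16457)*(-46568) = (-1 + 16457)*(-46568) = 16456*(-46568) = -766323008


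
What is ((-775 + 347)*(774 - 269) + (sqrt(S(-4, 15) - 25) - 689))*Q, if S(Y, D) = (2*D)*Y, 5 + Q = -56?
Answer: 13226569 - 61*I*sqrt(145) ≈ 1.3227e+7 - 734.54*I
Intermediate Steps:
Q = -61 (Q = -5 - 56 = -61)
S(Y, D) = 2*D*Y
((-775 + 347)*(774 - 269) + (sqrt(S(-4, 15) - 25) - 689))*Q = ((-775 + 347)*(774 - 269) + (sqrt(2*15*(-4) - 25) - 689))*(-61) = (-428*505 + (sqrt(-120 - 25) - 689))*(-61) = (-216140 + (sqrt(-145) - 689))*(-61) = (-216140 + (I*sqrt(145) - 689))*(-61) = (-216140 + (-689 + I*sqrt(145)))*(-61) = (-216829 + I*sqrt(145))*(-61) = 13226569 - 61*I*sqrt(145)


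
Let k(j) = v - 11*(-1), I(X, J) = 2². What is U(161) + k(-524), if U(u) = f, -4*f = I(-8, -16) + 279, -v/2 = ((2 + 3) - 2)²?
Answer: -311/4 ≈ -77.750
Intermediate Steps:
I(X, J) = 4
v = -18 (v = -2*((2 + 3) - 2)² = -2*(5 - 2)² = -2*3² = -2*9 = -18)
f = -283/4 (f = -(4 + 279)/4 = -¼*283 = -283/4 ≈ -70.750)
U(u) = -283/4
k(j) = -7 (k(j) = -18 - 11*(-1) = -18 + 11 = -7)
U(161) + k(-524) = -283/4 - 7 = -311/4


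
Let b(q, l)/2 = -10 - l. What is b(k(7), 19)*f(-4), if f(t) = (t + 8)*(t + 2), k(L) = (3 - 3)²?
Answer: 464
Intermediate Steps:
k(L) = 0 (k(L) = 0² = 0)
b(q, l) = -20 - 2*l (b(q, l) = 2*(-10 - l) = -20 - 2*l)
f(t) = (2 + t)*(8 + t) (f(t) = (8 + t)*(2 + t) = (2 + t)*(8 + t))
b(k(7), 19)*f(-4) = (-20 - 2*19)*(16 + (-4)² + 10*(-4)) = (-20 - 38)*(16 + 16 - 40) = -58*(-8) = 464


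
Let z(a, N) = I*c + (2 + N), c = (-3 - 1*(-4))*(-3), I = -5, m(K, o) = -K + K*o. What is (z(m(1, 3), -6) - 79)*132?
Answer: -8976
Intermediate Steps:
c = -3 (c = (-3 + 4)*(-3) = 1*(-3) = -3)
z(a, N) = 17 + N (z(a, N) = -5*(-3) + (2 + N) = 15 + (2 + N) = 17 + N)
(z(m(1, 3), -6) - 79)*132 = ((17 - 6) - 79)*132 = (11 - 79)*132 = -68*132 = -8976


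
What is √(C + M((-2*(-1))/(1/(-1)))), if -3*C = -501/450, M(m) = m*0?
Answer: √334/30 ≈ 0.60919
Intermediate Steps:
M(m) = 0
C = 167/450 (C = -(-167)/450 = -⅓*(-167/150) = 167/450 ≈ 0.37111)
√(C + M((-2*(-1))/(1/(-1)))) = √(167/450 + 0) = √(167/450) = √334/30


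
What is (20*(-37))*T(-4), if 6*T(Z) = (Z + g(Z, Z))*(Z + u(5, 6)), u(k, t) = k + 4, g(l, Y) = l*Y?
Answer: -7400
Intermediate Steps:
g(l, Y) = Y*l
u(k, t) = 4 + k
T(Z) = (9 + Z)*(Z + Z**2)/6 (T(Z) = ((Z + Z*Z)*(Z + (4 + 5)))/6 = ((Z + Z**2)*(Z + 9))/6 = ((Z + Z**2)*(9 + Z))/6 = ((9 + Z)*(Z + Z**2))/6 = (9 + Z)*(Z + Z**2)/6)
(20*(-37))*T(-4) = (20*(-37))*((1/6)*(-4)*(9 + (-4)**2 + 10*(-4))) = -370*(-4)*(9 + 16 - 40)/3 = -370*(-4)*(-15)/3 = -740*10 = -7400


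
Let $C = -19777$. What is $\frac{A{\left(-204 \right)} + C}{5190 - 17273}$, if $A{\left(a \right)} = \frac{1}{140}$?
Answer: $\frac{2768779}{1691620} \approx 1.6368$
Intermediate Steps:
$A{\left(a \right)} = \frac{1}{140}$
$\frac{A{\left(-204 \right)} + C}{5190 - 17273} = \frac{\frac{1}{140} - 19777}{5190 - 17273} = - \frac{2768779}{140 \left(-12083\right)} = \left(- \frac{2768779}{140}\right) \left(- \frac{1}{12083}\right) = \frac{2768779}{1691620}$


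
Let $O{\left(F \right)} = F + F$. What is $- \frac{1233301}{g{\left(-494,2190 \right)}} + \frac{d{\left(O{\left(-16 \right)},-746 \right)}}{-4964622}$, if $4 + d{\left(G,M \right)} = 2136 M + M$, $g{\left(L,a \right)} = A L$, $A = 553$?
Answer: $\frac{84081816163}{17387761118} \approx 4.8357$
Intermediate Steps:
$g{\left(L,a \right)} = 553 L$
$O{\left(F \right)} = 2 F$
$d{\left(G,M \right)} = -4 + 2137 M$ ($d{\left(G,M \right)} = -4 + \left(2136 M + M\right) = -4 + 2137 M$)
$- \frac{1233301}{g{\left(-494,2190 \right)}} + \frac{d{\left(O{\left(-16 \right)},-746 \right)}}{-4964622} = - \frac{1233301}{553 \left(-494\right)} + \frac{-4 + 2137 \left(-746\right)}{-4964622} = - \frac{1233301}{-273182} + \left(-4 - 1594202\right) \left(- \frac{1}{4964622}\right) = \left(-1233301\right) \left(- \frac{1}{273182}\right) - - \frac{265701}{827437} = \frac{1233301}{273182} + \frac{265701}{827437} = \frac{84081816163}{17387761118}$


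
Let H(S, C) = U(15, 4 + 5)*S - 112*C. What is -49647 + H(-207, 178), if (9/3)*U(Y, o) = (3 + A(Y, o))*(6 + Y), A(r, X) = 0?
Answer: -73930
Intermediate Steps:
U(Y, o) = 6 + Y (U(Y, o) = ((3 + 0)*(6 + Y))/3 = (3*(6 + Y))/3 = (18 + 3*Y)/3 = 6 + Y)
H(S, C) = -112*C + 21*S (H(S, C) = (6 + 15)*S - 112*C = 21*S - 112*C = -112*C + 21*S)
-49647 + H(-207, 178) = -49647 + (-112*178 + 21*(-207)) = -49647 + (-19936 - 4347) = -49647 - 24283 = -73930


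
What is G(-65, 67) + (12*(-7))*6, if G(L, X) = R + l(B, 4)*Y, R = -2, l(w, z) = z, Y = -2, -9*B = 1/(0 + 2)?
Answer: -514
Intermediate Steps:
B = -1/18 (B = -1/(9*(0 + 2)) = -1/9/2 = -1/9*1/2 = -1/18 ≈ -0.055556)
G(L, X) = -10 (G(L, X) = -2 + 4*(-2) = -2 - 8 = -10)
G(-65, 67) + (12*(-7))*6 = -10 + (12*(-7))*6 = -10 - 84*6 = -10 - 504 = -514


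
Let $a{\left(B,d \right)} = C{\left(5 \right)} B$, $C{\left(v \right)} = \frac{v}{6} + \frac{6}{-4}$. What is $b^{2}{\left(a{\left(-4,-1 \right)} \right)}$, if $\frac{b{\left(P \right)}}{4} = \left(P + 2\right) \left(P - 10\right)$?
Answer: $\frac{1517824}{81} \approx 18739.0$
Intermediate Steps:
$C{\left(v \right)} = - \frac{3}{2} + \frac{v}{6}$ ($C{\left(v \right)} = v \frac{1}{6} + 6 \left(- \frac{1}{4}\right) = \frac{v}{6} - \frac{3}{2} = - \frac{3}{2} + \frac{v}{6}$)
$a{\left(B,d \right)} = - \frac{2 B}{3}$ ($a{\left(B,d \right)} = \left(- \frac{3}{2} + \frac{1}{6} \cdot 5\right) B = \left(- \frac{3}{2} + \frac{5}{6}\right) B = - \frac{2 B}{3}$)
$b{\left(P \right)} = 4 \left(-10 + P\right) \left(2 + P\right)$ ($b{\left(P \right)} = 4 \left(P + 2\right) \left(P - 10\right) = 4 \left(2 + P\right) \left(-10 + P\right) = 4 \left(-10 + P\right) \left(2 + P\right)$)
$b^{2}{\left(a{\left(-4,-1 \right)} \right)} = \left(-80 - 32 \left(\left(- \frac{2}{3}\right) \left(-4\right)\right) + 4 \left(\left(- \frac{2}{3}\right) \left(-4\right)\right)^{2}\right)^{2} = \left(-80 - \frac{256}{3} + 4 \left(\frac{8}{3}\right)^{2}\right)^{2} = \left(-80 - \frac{256}{3} + 4 \cdot \frac{64}{9}\right)^{2} = \left(-80 - \frac{256}{3} + \frac{256}{9}\right)^{2} = \left(- \frac{1232}{9}\right)^{2} = \frac{1517824}{81}$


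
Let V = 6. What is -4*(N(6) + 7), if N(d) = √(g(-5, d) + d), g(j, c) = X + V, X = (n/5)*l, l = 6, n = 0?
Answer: -28 - 8*√3 ≈ -41.856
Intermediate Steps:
X = 0 (X = (0/5)*6 = ((⅕)*0)*6 = 0*6 = 0)
g(j, c) = 6 (g(j, c) = 0 + 6 = 6)
N(d) = √(6 + d)
-4*(N(6) + 7) = -4*(√(6 + 6) + 7) = -4*(√12 + 7) = -4*(2*√3 + 7) = -4*(7 + 2*√3) = -28 - 8*√3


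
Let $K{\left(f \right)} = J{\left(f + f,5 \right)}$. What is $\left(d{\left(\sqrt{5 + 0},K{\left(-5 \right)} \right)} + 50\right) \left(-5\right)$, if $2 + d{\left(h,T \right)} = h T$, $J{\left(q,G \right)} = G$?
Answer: $-240 - 25 \sqrt{5} \approx -295.9$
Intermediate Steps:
$K{\left(f \right)} = 5$
$d{\left(h,T \right)} = -2 + T h$ ($d{\left(h,T \right)} = -2 + h T = -2 + T h$)
$\left(d{\left(\sqrt{5 + 0},K{\left(-5 \right)} \right)} + 50\right) \left(-5\right) = \left(\left(-2 + 5 \sqrt{5 + 0}\right) + 50\right) \left(-5\right) = \left(\left(-2 + 5 \sqrt{5}\right) + 50\right) \left(-5\right) = \left(48 + 5 \sqrt{5}\right) \left(-5\right) = -240 - 25 \sqrt{5}$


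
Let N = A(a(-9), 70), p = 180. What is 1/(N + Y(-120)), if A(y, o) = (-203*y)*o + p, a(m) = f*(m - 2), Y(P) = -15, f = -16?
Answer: -1/2500795 ≈ -3.9987e-7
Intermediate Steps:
a(m) = 32 - 16*m (a(m) = -16*(m - 2) = -16*(-2 + m) = 32 - 16*m)
A(y, o) = 180 - 203*o*y (A(y, o) = (-203*y)*o + 180 = -203*o*y + 180 = 180 - 203*o*y)
N = -2500780 (N = 180 - 203*70*(32 - 16*(-9)) = 180 - 203*70*(32 + 144) = 180 - 203*70*176 = 180 - 2500960 = -2500780)
1/(N + Y(-120)) = 1/(-2500780 - 15) = 1/(-2500795) = -1/2500795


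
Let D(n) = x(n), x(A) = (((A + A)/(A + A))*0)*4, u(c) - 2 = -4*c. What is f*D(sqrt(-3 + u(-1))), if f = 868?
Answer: 0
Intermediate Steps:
u(c) = 2 - 4*c
x(A) = 0 (x(A) = (((2*A)/((2*A)))*0)*4 = (((2*A)*(1/(2*A)))*0)*4 = (1*0)*4 = 0*4 = 0)
D(n) = 0
f*D(sqrt(-3 + u(-1))) = 868*0 = 0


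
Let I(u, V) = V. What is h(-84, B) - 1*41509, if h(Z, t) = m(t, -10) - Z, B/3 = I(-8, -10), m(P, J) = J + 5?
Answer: -41430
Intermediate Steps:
m(P, J) = 5 + J
B = -30 (B = 3*(-10) = -30)
h(Z, t) = -5 - Z (h(Z, t) = (5 - 10) - Z = -5 - Z)
h(-84, B) - 1*41509 = (-5 - 1*(-84)) - 1*41509 = (-5 + 84) - 41509 = 79 - 41509 = -41430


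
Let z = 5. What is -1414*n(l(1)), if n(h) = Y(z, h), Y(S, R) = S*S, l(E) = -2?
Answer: -35350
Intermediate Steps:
Y(S, R) = S²
n(h) = 25 (n(h) = 5² = 25)
-1414*n(l(1)) = -1414*25 = -35350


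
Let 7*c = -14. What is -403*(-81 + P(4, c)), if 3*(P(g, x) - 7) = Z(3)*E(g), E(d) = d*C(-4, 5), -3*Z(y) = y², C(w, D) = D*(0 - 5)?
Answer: -10478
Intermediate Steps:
c = -2 (c = (⅐)*(-14) = -2)
C(w, D) = -5*D (C(w, D) = D*(-5) = -5*D)
Z(y) = -y²/3
E(d) = -25*d (E(d) = d*(-5*5) = d*(-25) = -25*d)
P(g, x) = 7 + 25*g (P(g, x) = 7 + ((-⅓*3²)*(-25*g))/3 = 7 + ((-⅓*9)*(-25*g))/3 = 7 + (-(-75)*g)/3 = 7 + (75*g)/3 = 7 + 25*g)
-403*(-81 + P(4, c)) = -403*(-81 + (7 + 25*4)) = -403*(-81 + (7 + 100)) = -403*(-81 + 107) = -403*26 = -10478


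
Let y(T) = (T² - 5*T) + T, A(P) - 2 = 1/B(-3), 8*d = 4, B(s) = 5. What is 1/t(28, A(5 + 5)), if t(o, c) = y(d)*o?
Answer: -1/49 ≈ -0.020408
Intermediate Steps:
d = ½ (d = (⅛)*4 = ½ ≈ 0.50000)
A(P) = 11/5 (A(P) = 2 + 1/5 = 2 + ⅕ = 11/5)
y(T) = T² - 4*T
t(o, c) = -7*o/4 (t(o, c) = ((-4 + ½)/2)*o = ((½)*(-7/2))*o = -7*o/4)
1/t(28, A(5 + 5)) = 1/(-7/4*28) = 1/(-49) = -1/49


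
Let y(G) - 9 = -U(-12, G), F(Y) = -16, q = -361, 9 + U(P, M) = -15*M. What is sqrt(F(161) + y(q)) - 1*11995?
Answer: -11995 + I*sqrt(5413) ≈ -11995.0 + 73.573*I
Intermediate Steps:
U(P, M) = -9 - 15*M
y(G) = 18 + 15*G (y(G) = 9 - (-9 - 15*G) = 9 + (9 + 15*G) = 18 + 15*G)
sqrt(F(161) + y(q)) - 1*11995 = sqrt(-16 + (18 + 15*(-361))) - 1*11995 = sqrt(-16 + (18 - 5415)) - 11995 = sqrt(-16 - 5397) - 11995 = sqrt(-5413) - 11995 = I*sqrt(5413) - 11995 = -11995 + I*sqrt(5413)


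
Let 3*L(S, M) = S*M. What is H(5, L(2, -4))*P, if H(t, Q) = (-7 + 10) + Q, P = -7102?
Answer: -7102/3 ≈ -2367.3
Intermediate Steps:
L(S, M) = M*S/3 (L(S, M) = (S*M)/3 = (M*S)/3 = M*S/3)
H(t, Q) = 3 + Q
H(5, L(2, -4))*P = (3 + (1/3)*(-4)*2)*(-7102) = (3 - 8/3)*(-7102) = (1/3)*(-7102) = -7102/3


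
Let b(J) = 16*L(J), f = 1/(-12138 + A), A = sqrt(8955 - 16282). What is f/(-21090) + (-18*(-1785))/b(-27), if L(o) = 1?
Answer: 489410183492377/243714999560 + I*sqrt(7327)/3107366244390 ≈ 2008.1 + 2.7547e-11*I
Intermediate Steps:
A = I*sqrt(7327) (A = sqrt(-7327) = I*sqrt(7327) ≈ 85.598*I)
f = 1/(-12138 + I*sqrt(7327)) ≈ -8.2382e-5 - 5.81e-7*I
b(J) = 16 (b(J) = 16*1 = 16)
f/(-21090) + (-18*(-1785))/b(-27) = (-714/8666963 - I*sqrt(7327)/147338371)/(-21090) - 18*(-1785)/16 = (-714/8666963 - I*sqrt(7327)/147338371)*(-1/21090) + 32130*(1/16) = (119/30464374945 + I*sqrt(7327)/3107366244390) + 16065/8 = 489410183492377/243714999560 + I*sqrt(7327)/3107366244390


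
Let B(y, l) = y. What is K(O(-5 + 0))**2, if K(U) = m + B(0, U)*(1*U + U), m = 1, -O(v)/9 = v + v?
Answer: 1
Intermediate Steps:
O(v) = -18*v (O(v) = -9*(v + v) = -18*v)
K(U) = 1 (K(U) = 1 + 0*(1*U + U) = 1 + 0*(U + U) = 1 + 0*(2*U) = 1 + 0 = 1)
K(O(-5 + 0))**2 = 1**2 = 1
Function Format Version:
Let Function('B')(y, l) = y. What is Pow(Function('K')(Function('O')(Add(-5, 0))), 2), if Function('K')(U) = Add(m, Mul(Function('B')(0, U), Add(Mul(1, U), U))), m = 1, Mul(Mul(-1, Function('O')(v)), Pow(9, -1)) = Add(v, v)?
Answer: 1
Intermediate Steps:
Function('O')(v) = Mul(-18, v) (Function('O')(v) = Mul(-9, Add(v, v)) = Mul(-9, Mul(2, v)) = Mul(-18, v))
Function('K')(U) = 1 (Function('K')(U) = Add(1, Mul(0, Add(Mul(1, U), U))) = Add(1, Mul(0, Add(U, U))) = Add(1, Mul(0, Mul(2, U))) = Add(1, 0) = 1)
Pow(Function('K')(Function('O')(Add(-5, 0))), 2) = Pow(1, 2) = 1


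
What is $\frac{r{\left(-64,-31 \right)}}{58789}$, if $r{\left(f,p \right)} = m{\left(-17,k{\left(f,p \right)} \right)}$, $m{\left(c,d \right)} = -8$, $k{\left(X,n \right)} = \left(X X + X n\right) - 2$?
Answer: $- \frac{8}{58789} \approx -0.00013608$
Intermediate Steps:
$k{\left(X,n \right)} = -2 + X^{2} + X n$ ($k{\left(X,n \right)} = \left(X^{2} + X n\right) - 2 = -2 + X^{2} + X n$)
$r{\left(f,p \right)} = -8$
$\frac{r{\left(-64,-31 \right)}}{58789} = - \frac{8}{58789}$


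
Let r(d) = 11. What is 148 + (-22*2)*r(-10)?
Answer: -336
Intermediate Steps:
148 + (-22*2)*r(-10) = 148 - 22*2*11 = 148 - 44*11 = 148 - 484 = -336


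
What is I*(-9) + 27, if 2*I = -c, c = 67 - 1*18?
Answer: 495/2 ≈ 247.50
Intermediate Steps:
c = 49 (c = 67 - 18 = 49)
I = -49/2 (I = (-1*49)/2 = (½)*(-49) = -49/2 ≈ -24.500)
I*(-9) + 27 = -49/2*(-9) + 27 = 441/2 + 27 = 495/2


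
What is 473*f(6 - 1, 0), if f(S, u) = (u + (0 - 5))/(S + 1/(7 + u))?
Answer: -16555/36 ≈ -459.86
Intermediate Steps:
f(S, u) = (-5 + u)/(S + 1/(7 + u)) (f(S, u) = (u - 5)/(S + 1/(7 + u)) = (-5 + u)/(S + 1/(7 + u)))
473*f(6 - 1, 0) = 473*((-35 + 0² + 2*0)/(1 + 7*(6 - 1) + (6 - 1)*0)) = 473*((-35 + 0 + 0)/(1 + 7*5 + 5*0)) = 473*(-35/(1 + 35 + 0)) = 473*(-35/36) = -16555/36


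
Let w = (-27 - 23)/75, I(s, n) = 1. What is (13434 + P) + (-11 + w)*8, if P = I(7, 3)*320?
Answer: 40982/3 ≈ 13661.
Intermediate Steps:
P = 320 (P = 1*320 = 320)
w = -2/3 (w = -50*1/75 = -2/3 ≈ -0.66667)
(13434 + P) + (-11 + w)*8 = (13434 + 320) + (-11 - 2/3)*8 = 13754 - 35/3*8 = 13754 - 280/3 = 40982/3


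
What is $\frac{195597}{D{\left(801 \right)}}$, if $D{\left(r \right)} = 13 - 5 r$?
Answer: $- \frac{195597}{3992} \approx -48.997$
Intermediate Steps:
$\frac{195597}{D{\left(801 \right)}} = \frac{195597}{13 - 4005} = \frac{195597}{-3992} = 195597 \left(- \frac{1}{3992}\right) = - \frac{195597}{3992}$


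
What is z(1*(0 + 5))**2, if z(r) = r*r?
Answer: 625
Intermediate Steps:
z(r) = r**2
z(1*(0 + 5))**2 = ((1*(0 + 5))**2)**2 = ((1*5)**2)**2 = (5**2)**2 = 25**2 = 625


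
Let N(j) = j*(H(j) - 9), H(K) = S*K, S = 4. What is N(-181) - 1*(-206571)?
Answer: 339244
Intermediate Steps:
H(K) = 4*K
N(j) = j*(-9 + 4*j) (N(j) = j*(4*j - 9) = j*(-9 + 4*j))
N(-181) - 1*(-206571) = -181*(-9 + 4*(-181)) - 1*(-206571) = -181*(-9 - 724) + 206571 = -181*(-733) + 206571 = 132673 + 206571 = 339244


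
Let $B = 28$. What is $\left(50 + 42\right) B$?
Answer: $2576$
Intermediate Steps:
$\left(50 + 42\right) B = \left(50 + 42\right) 28 = 92 \cdot 28 = 2576$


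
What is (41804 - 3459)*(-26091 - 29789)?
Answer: -2142718600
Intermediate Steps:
(41804 - 3459)*(-26091 - 29789) = 38345*(-55880) = -2142718600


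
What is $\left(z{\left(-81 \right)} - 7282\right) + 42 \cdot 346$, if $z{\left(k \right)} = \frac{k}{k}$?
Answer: $7251$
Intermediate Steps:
$z{\left(k \right)} = 1$
$\left(z{\left(-81 \right)} - 7282\right) + 42 \cdot 346 = \left(1 - 7282\right) + 42 \cdot 346 = -7281 + 14532 = 7251$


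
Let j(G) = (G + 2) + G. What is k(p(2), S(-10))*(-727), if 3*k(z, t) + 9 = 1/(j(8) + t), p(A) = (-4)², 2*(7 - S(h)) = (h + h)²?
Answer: 1145752/525 ≈ 2182.4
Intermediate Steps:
S(h) = 7 - 2*h² (S(h) = 7 - (h + h)²/2 = 7 - 4*h²/2 = 7 - 2*h²)
j(G) = 2 + 2*G (j(G) = (2 + G) + G = 2 + 2*G)
p(A) = 16
k(z, t) = -3 + 1/(3*(18 + t)) (k(z, t) = -3 + 1/(3*((2 + 2*8) + t)) = -3 + 1/(3*((2 + 16) + t)) = -3 + 1/(3*(18 + t)))
k(p(2), S(-10))*(-727) = ((-161 - 9*(7 - 2*(-10)²))/(3*(18 + (7 - 2*(-10)²))))*(-727) = ((-161 - 9*(7 - 2*100))/(3*(18 + (7 - 2*100))))*(-727) = ((-161 - 9*(7 - 200))/(3*(18 + (7 - 200))))*(-727) = ((-161 - 9*(-193))/(3*(18 - 193)))*(-727) = ((⅓)*(-161 + 1737)/(-175))*(-727) = ((⅓)*(-1/175)*1576)*(-727) = -1576/525*(-727) = 1145752/525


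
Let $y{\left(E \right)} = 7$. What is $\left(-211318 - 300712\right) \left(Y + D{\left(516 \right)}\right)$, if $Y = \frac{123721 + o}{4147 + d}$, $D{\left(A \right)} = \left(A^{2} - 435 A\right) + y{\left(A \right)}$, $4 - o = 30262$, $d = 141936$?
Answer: $- \frac{3126865373377360}{146083} \approx -2.1405 \cdot 10^{10}$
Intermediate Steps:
$o = -30258$ ($o = 4 - 30262 = -30258$)
$D{\left(A \right)} = 7 + A^{2} - 435 A$ ($D{\left(A \right)} = \left(A^{2} - 435 A\right) + 7 = 7 + A^{2} - 435 A$)
$Y = \frac{93463}{146083}$ ($Y = \frac{123721 - 30258}{4147 + 141936} = \frac{93463}{146083} \approx 0.63979$)
$\left(-211318 - 300712\right) \left(Y + D{\left(516 \right)}\right) = \left(-211318 - 300712\right) \left(\frac{93463}{146083} + \left(7 + 516^{2} - 224460\right)\right) = - 512030 \left(\frac{93463}{146083} + \left(7 + 266256 - 224460\right)\right) = - 512030 \left(\frac{93463}{146083} + 41803\right) = \left(-512030\right) \frac{6106801112}{146083} = - \frac{3126865373377360}{146083}$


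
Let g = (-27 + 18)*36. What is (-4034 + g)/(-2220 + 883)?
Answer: 4358/1337 ≈ 3.2595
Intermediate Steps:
g = -324 (g = -9*36 = -324)
(-4034 + g)/(-2220 + 883) = (-4034 - 324)/(-2220 + 883) = -4358/(-1337) = -4358*(-1/1337) = 4358/1337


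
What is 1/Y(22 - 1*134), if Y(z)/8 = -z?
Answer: 1/896 ≈ 0.0011161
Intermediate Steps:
Y(z) = -8*z (Y(z) = 8*(-z) = -8*z)
1/Y(22 - 1*134) = 1/(-8*(22 - 1*134)) = 1/(-8*(22 - 134)) = 1/(-8*(-112)) = 1/896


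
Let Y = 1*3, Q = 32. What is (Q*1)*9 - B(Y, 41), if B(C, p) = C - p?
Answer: 326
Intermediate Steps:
Y = 3
(Q*1)*9 - B(Y, 41) = (32*1)*9 - (3 - 1*41) = 32*9 - (3 - 41) = 288 - 1*(-38) = 288 + 38 = 326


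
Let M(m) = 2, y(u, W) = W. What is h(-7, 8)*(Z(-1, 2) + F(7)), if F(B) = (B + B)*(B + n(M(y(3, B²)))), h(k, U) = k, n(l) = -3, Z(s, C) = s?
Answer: -385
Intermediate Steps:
F(B) = 2*B*(-3 + B) (F(B) = (B + B)*(B - 3) = (2*B)*(-3 + B) = 2*B*(-3 + B))
h(-7, 8)*(Z(-1, 2) + F(7)) = -7*(-1 + 2*7*(-3 + 7)) = -7*(-1 + 2*7*4) = -7*(-1 + 56) = -7*55 = -385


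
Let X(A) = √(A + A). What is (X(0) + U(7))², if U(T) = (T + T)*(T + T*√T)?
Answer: 76832 + 19208*√7 ≈ 1.2765e+5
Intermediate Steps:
X(A) = √2*√A (X(A) = √(2*A) = √2*√A)
U(T) = 2*T*(T + T^(3/2)) (U(T) = (2*T)*(T + T^(3/2)) = 2*T*(T + T^(3/2)))
(X(0) + U(7))² = (√2*√0 + (2*7² + 2*7^(5/2)))² = (√2*0 + (2*49 + 2*(49*√7)))² = (0 + (98 + 98*√7))² = (98 + 98*√7)²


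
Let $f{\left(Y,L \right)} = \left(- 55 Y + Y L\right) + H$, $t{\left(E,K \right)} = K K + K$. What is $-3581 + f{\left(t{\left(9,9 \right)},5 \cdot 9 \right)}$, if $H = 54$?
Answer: $-4427$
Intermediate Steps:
$t{\left(E,K \right)} = K + K^{2}$ ($t{\left(E,K \right)} = K^{2} + K = K + K^{2}$)
$f{\left(Y,L \right)} = 54 - 55 Y + L Y$ ($f{\left(Y,L \right)} = \left(- 55 Y + Y L\right) + 54 = \left(- 55 Y + L Y\right) + 54 = 54 - 55 Y + L Y$)
$-3581 + f{\left(t{\left(9,9 \right)},5 \cdot 9 \right)} = -3581 + \left(54 - 55 \cdot 9 \left(1 + 9\right) + 5 \cdot 9 \cdot 9 \left(1 + 9\right)\right) = -3581 + \left(54 - 55 \cdot 9 \cdot 10 + 45 \cdot 9 \cdot 10\right) = -3581 + \left(54 - 4950 + 45 \cdot 90\right) = -3581 + \left(54 - 4950 + 4050\right) = -3581 - 846 = -4427$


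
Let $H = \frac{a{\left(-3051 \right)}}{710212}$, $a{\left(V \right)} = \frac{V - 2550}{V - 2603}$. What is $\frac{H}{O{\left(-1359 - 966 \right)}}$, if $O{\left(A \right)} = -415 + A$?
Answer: $- \frac{5601}{11002575895520} \approx -5.0906 \cdot 10^{-10}$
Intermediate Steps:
$a{\left(V \right)} = \frac{-2550 + V}{-2603 + V}$
$H = \frac{5601}{4015538648}$ ($H = \frac{\frac{1}{-2603 - 3051} \left(-2550 - 3051\right)}{710212} = \frac{1}{-5654} \left(-5601\right) \frac{1}{710212} = \left(- \frac{1}{5654}\right) \left(-5601\right) \frac{1}{710212} = \frac{5601}{5654} \cdot \frac{1}{710212} = \frac{5601}{4015538648} \approx 1.3948 \cdot 10^{-6}$)
$\frac{H}{O{\left(-1359 - 966 \right)}} = \frac{5601}{4015538648 \left(-415 - 2325\right)} = \frac{5601}{4015538648 \left(-2740\right)} = \frac{5601}{4015538648} \left(- \frac{1}{2740}\right) = - \frac{5601}{11002575895520}$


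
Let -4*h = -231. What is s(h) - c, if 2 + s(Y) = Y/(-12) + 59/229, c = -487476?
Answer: 1786088047/3664 ≈ 4.8747e+5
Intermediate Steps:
h = 231/4 (h = -1/4*(-231) = 231/4 ≈ 57.750)
s(Y) = -399/229 - Y/12 (s(Y) = -2 + (Y/(-12) + 59/229) = -2 + (Y*(-1/12) + 59*(1/229)) = -2 + (-Y/12 + 59/229) = -2 + (59/229 - Y/12) = -399/229 - Y/12)
s(h) - c = (-399/229 - 1/12*231/4) - 1*(-487476) = (-399/229 - 77/16) + 487476 = -24017/3664 + 487476 = 1786088047/3664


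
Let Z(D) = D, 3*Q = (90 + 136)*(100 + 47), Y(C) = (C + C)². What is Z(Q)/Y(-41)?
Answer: 5537/3362 ≈ 1.6469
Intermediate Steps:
Y(C) = 4*C² (Y(C) = (2*C)² = 4*C²)
Q = 11074 (Q = ((90 + 136)*(100 + 47))/3 = (226*147)/3 = (⅓)*33222 = 11074)
Z(Q)/Y(-41) = 11074/((4*(-41)²)) = 11074/((4*1681)) = 11074/6724 = 11074*(1/6724) = 5537/3362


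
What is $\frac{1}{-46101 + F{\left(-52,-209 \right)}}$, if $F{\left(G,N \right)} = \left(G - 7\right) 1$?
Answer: $- \frac{1}{46160} \approx -2.1664 \cdot 10^{-5}$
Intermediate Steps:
$F{\left(G,N \right)} = -7 + G$ ($F{\left(G,N \right)} = \left(-7 + G\right) 1 = -7 + G$)
$\frac{1}{-46101 + F{\left(-52,-209 \right)}} = \frac{1}{-46101 - 59} = \frac{1}{-46160} = - \frac{1}{46160}$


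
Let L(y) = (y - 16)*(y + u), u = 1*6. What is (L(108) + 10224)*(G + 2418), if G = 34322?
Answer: 760958880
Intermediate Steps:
u = 6
L(y) = (-16 + y)*(6 + y) (L(y) = (y - 16)*(y + 6) = (-16 + y)*(6 + y))
(L(108) + 10224)*(G + 2418) = ((-96 + 108² - 10*108) + 10224)*(34322 + 2418) = ((-96 + 11664 - 1080) + 10224)*36740 = (10488 + 10224)*36740 = 20712*36740 = 760958880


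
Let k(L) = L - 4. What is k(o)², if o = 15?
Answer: 121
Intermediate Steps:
k(L) = -4 + L
k(o)² = (-4 + 15)² = 11² = 121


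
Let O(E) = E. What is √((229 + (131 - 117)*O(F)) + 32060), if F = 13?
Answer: √32471 ≈ 180.20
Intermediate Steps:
√((229 + (131 - 117)*O(F)) + 32060) = √((229 + (131 - 117)*13) + 32060) = √((229 + 14*13) + 32060) = √((229 + 182) + 32060) = √(411 + 32060) = √32471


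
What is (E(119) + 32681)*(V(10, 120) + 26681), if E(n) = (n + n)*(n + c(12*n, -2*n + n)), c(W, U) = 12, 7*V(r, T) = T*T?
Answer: 12846323453/7 ≈ 1.8352e+9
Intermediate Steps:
V(r, T) = T²/7 (V(r, T) = (T*T)/7 = T²/7)
E(n) = 2*n*(12 + n) (E(n) = (n + n)*(n + 12) = (2*n)*(12 + n) = 2*n*(12 + n))
(E(119) + 32681)*(V(10, 120) + 26681) = (2*119*(12 + 119) + 32681)*((⅐)*120² + 26681) = (2*119*131 + 32681)*((⅐)*14400 + 26681) = (31178 + 32681)*(14400/7 + 26681) = 63859*(201167/7) = 12846323453/7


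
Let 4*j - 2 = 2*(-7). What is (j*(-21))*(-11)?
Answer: -693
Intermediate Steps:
j = -3 (j = ½ + (2*(-7))/4 = ½ + (¼)*(-14) = ½ - 7/2 = -3)
(j*(-21))*(-11) = -3*(-21)*(-11) = 63*(-11) = -693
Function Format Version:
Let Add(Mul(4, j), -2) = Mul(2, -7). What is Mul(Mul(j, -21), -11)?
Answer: -693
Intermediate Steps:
j = -3 (j = Add(Rational(1, 2), Mul(Rational(1, 4), Mul(2, -7))) = Add(Rational(1, 2), Mul(Rational(1, 4), -14)) = Add(Rational(1, 2), Rational(-7, 2)) = -3)
Mul(Mul(j, -21), -11) = Mul(Mul(-3, -21), -11) = Mul(63, -11) = -693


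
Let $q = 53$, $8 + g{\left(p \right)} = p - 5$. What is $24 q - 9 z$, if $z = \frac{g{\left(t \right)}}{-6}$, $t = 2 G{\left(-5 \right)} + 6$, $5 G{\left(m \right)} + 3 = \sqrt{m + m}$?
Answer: $\frac{12597}{10} + \frac{3 i \sqrt{10}}{5} \approx 1259.7 + 1.8974 i$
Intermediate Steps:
$G{\left(m \right)} = - \frac{3}{5} + \frac{\sqrt{2} \sqrt{m}}{5}$ ($G{\left(m \right)} = - \frac{3}{5} + \frac{\sqrt{m + m}}{5} = - \frac{3}{5} + \frac{\sqrt{2 m}}{5} = - \frac{3}{5} + \frac{\sqrt{2} \sqrt{m}}{5}$)
$t = \frac{24}{5} + \frac{2 i \sqrt{10}}{5}$ ($t = 2 \left(- \frac{3}{5} + \frac{\sqrt{2} \sqrt{-5}}{5}\right) + 6 = 2 \left(- \frac{3}{5} + \frac{\sqrt{2} i \sqrt{5}}{5}\right) + 6 = 2 \left(- \frac{3}{5} + \frac{i \sqrt{10}}{5}\right) + 6 = \left(- \frac{6}{5} + \frac{2 i \sqrt{10}}{5}\right) + 6 = \frac{24}{5} + \frac{2 i \sqrt{10}}{5} \approx 4.8 + 1.2649 i$)
$g{\left(p \right)} = -13 + p$ ($g{\left(p \right)} = -8 + \left(p - 5\right) = -8 + \left(-5 + p\right) = -13 + p$)
$z = \frac{41}{30} - \frac{i \sqrt{10}}{15}$ ($z = \frac{-13 + \left(\frac{24}{5} + \frac{2 i \sqrt{10}}{5}\right)}{-6} = \left(- \frac{41}{5} + \frac{2 i \sqrt{10}}{5}\right) \left(- \frac{1}{6}\right) = \frac{41}{30} - \frac{i \sqrt{10}}{15} \approx 1.3667 - 0.21082 i$)
$24 q - 9 z = 24 \cdot 53 - 9 \left(\frac{41}{30} - \frac{i \sqrt{10}}{15}\right) = 1272 - \left(\frac{123}{10} - \frac{3 i \sqrt{10}}{5}\right) = \frac{12597}{10} + \frac{3 i \sqrt{10}}{5}$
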